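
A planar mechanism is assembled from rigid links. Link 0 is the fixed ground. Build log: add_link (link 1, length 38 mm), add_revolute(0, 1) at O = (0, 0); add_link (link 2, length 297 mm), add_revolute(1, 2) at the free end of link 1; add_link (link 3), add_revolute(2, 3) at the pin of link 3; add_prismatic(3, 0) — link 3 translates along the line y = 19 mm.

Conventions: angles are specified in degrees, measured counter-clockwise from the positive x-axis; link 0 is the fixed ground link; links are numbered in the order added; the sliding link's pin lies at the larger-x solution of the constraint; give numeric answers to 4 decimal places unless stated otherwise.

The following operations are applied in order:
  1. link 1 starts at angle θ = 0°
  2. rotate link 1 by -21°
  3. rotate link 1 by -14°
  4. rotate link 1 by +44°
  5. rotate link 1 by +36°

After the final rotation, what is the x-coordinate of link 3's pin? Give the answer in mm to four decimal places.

geometry: r = 38 mm, L = 297 mm, e = 19 mm; θ starts at 0°
rotate link 1 by -21°: θ ← 0° -21° = -21°
rotate link 1 by -14°: θ ← -21° -14° = -35°
rotate link 1 by +44°: θ ← -35° +44° = 9°
rotate link 1 by +36°: θ ← 9° +36° = 45°
crank pin P = (r cos θ, r sin θ) = (26.870058, 26.870058)
h = r sin θ − e = 26.870058 − 19 = 7.870058
x = r cos θ + √(L² − h²) = 26.870058 + 296.895709 = 323.765767

323.7658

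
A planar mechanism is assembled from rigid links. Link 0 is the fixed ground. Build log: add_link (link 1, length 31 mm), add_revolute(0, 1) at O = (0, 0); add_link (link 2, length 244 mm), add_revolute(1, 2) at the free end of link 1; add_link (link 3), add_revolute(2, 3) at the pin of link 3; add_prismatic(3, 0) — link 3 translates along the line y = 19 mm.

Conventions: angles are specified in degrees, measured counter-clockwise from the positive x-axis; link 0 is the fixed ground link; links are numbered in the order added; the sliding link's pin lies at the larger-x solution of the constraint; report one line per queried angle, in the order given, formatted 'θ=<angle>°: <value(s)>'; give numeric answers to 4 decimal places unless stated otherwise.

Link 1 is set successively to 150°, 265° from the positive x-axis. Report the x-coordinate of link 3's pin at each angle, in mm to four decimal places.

geometry: r = 31 mm, L = 244 mm, e = 19 mm
θ=150°: crank pin P = (r cos θ, r sin θ) = (-26.846788, 15.500000)
θ=150°: h = r sin θ − e = 15.500000 − 19 = -3.500000
θ=150°: x = r cos θ + √(L² − h²) = -26.846788 + 243.974896 = 217.128109
θ=265°: crank pin P = (r cos θ, r sin θ) = (-2.701828, -30.882036)
θ=265°: h = r sin θ − e = -30.882036 − 19 = -49.882036
θ=265°: x = r cos θ + √(L² − h²) = -2.701828 + 238.846776 = 236.144948

θ=150°: 217.1281
θ=265°: 236.1449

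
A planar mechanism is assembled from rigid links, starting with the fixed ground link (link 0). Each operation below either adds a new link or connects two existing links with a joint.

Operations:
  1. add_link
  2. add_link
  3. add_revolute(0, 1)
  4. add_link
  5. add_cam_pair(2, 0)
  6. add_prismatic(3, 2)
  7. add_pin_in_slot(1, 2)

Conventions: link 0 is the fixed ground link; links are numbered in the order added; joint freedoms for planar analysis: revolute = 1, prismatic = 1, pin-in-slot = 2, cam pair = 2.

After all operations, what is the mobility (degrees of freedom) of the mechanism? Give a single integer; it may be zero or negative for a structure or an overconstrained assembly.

L=1 J1=0 J2=0
add link → L=2 J1=0 J2=0
add link → L=3 J1=0 J2=0
R@0,1 dof=1 J1 → L=3 J1=1 J2=0
add link → L=4 J1=1 J2=0
C@2,0 dof=2 J2 → L=4 J1=1 J2=1
P@3,2 dof=1 J1 → L=4 J1=2 J2=1
PS@1,2 dof=2 J2 → L=4 J1=2 J2=2
M=3(L−1)−2J1−J2=3·3−2·2−2=3

M = 3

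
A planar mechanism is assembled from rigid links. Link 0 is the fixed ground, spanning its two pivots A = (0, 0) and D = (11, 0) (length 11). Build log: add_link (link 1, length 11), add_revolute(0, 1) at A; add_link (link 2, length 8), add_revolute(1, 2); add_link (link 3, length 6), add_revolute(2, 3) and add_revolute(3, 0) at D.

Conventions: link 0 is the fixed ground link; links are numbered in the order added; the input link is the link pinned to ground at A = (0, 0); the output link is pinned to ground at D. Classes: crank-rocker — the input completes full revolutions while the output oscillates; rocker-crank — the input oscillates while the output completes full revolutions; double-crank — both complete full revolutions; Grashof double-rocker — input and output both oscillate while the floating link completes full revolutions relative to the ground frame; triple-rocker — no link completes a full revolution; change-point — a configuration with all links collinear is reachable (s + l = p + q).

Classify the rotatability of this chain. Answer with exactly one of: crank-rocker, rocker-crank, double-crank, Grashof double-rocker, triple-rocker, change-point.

lengths: ground=11, input=11, coupler=8, output=6
sorted: s=6 (shortest), l=11 (longest), p+q=19
s + l = 17 vs p + q = 19
s + l < p + q (Grashof) with shortest = output link → rocker-crank

rocker-crank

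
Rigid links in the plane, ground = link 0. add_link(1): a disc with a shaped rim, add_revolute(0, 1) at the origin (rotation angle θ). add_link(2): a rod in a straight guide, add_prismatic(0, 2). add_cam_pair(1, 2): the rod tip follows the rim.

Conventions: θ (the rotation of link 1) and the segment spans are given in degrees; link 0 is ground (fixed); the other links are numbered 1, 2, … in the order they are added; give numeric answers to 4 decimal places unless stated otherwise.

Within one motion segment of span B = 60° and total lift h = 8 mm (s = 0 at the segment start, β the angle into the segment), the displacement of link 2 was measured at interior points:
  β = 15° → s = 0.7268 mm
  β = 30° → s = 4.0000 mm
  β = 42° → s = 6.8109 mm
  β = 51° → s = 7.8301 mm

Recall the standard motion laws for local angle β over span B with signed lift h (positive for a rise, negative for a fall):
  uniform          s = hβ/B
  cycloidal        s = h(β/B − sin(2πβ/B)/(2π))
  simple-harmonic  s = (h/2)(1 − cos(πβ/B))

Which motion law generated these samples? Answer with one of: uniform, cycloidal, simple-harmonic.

candidates at β/B = r: uniform s = h·r (linear in β); cycloidal s = h·(r − sin(2πr)/(2π)); simple-harmonic s = (h/2)(1 − cos(πr))
β=15°: printed 0.7268 | uniform 2.0000, cycloidal 0.7268, simple-harmonic 1.1716
β=30°: printed 4.0000 | uniform 4.0000, cycloidal 4.0000, simple-harmonic 4.0000
β=42°: printed 6.8109 | uniform 5.6000, cycloidal 6.8109, simple-harmonic 6.3511
β=51°: printed 7.8301 | uniform 6.8000, cycloidal 7.8301, simple-harmonic 7.5640
only one law matches every sample → cycloidal

cycloidal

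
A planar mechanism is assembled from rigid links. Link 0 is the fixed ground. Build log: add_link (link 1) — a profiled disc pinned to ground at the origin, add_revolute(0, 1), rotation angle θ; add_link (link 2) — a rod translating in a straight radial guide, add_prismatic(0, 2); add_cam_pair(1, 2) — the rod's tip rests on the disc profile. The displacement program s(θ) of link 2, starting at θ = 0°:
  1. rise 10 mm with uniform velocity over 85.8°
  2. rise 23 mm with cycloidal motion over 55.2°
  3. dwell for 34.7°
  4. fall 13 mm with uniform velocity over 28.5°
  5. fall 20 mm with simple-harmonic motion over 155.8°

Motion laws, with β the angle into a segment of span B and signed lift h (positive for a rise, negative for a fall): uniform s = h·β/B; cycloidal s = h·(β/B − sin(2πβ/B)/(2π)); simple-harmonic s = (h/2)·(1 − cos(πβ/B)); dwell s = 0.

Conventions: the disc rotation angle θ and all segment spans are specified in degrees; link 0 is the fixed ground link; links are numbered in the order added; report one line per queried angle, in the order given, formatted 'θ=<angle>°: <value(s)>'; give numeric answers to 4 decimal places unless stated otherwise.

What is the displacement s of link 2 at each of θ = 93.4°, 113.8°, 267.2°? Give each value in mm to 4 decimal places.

seg 1 [0°–85.8°] uniform, h=10: full span → s += 10 → s = 10.0000
seg 2 [85.8°–141°] cycloidal, h=23: θ=93.4° here. β=7.6, B=55.2. 23·(0.1377 − sin(2π·0.1377)/(2π)) = 0.3804 → s = 10.3804
seg 2 [85.8°–141°] cycloidal, h=23: θ=113.8° here. β=28, B=55.2. 23·(0.5072 − sin(2π·0.5072)/(2π)) = 11.8333 → s = 21.8333
seg 2 [85.8°–141°] cycloidal, h=23: full span → s += 23 → s = 33.0000
seg 3 [141°–175.7°] dwell: s stays 33.0000
seg 4 [175.7°–204.2°] uniform, h=-13: full span → s += -13 → s = 20.0000
seg 5 [204.2°–360°] simple-harmonic, h=-20: θ=267.2° here. β=63, B=155.8. -20/2·(1 − cos(π·0.4044)) = -7.0405 → s = 12.9595

θ=93.4°: 10.3804
θ=113.8°: 21.8333
θ=267.2°: 12.9595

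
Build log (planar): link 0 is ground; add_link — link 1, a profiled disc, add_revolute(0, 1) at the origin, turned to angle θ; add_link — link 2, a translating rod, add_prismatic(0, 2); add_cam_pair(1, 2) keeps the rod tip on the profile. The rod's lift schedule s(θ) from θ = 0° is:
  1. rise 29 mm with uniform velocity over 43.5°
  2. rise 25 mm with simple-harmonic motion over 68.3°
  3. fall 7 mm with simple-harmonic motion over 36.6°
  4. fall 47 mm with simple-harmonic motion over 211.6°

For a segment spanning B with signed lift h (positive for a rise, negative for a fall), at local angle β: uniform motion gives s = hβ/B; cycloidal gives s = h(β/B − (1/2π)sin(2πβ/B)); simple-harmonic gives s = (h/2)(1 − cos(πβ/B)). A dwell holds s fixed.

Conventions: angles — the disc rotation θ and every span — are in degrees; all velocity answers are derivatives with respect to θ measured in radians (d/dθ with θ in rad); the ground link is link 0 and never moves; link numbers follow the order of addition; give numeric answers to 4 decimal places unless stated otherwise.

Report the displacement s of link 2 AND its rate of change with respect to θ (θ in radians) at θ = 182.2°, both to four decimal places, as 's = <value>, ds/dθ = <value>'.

seg 1 [0°–43.5°] uniform, h=29: full span → s += 29 → s = 29.0000
seg 2 [43.5°–111.8°] simple-harmonic, h=25: full span → s += 25 → s = 54.0000
seg 3 [111.8°–148.4°] simple-harmonic, h=-7: full span → s += -7 → s = 47.0000
seg 4 [148.4°–360°] simple-harmonic, h=-47: θ=182.2° here. β=33.8, B=211.6. -47/2·(1 − cos(π·0.1597)) = -2.8974 → s = 44.1026
velocity in seg [148.4°–360°] (simple-harmonic), θ in radians: β = 33.8° = 0.5899 rad, B = 211.6° = 3.6931 rad; ds/dθ = (πh/(2B)) sin(πβ/B) = (π·(-47)/(2·3.6931)) sin(π·0.1597) = -9.615952 mm/rad

s = 44.1026, ds/dθ = -9.6160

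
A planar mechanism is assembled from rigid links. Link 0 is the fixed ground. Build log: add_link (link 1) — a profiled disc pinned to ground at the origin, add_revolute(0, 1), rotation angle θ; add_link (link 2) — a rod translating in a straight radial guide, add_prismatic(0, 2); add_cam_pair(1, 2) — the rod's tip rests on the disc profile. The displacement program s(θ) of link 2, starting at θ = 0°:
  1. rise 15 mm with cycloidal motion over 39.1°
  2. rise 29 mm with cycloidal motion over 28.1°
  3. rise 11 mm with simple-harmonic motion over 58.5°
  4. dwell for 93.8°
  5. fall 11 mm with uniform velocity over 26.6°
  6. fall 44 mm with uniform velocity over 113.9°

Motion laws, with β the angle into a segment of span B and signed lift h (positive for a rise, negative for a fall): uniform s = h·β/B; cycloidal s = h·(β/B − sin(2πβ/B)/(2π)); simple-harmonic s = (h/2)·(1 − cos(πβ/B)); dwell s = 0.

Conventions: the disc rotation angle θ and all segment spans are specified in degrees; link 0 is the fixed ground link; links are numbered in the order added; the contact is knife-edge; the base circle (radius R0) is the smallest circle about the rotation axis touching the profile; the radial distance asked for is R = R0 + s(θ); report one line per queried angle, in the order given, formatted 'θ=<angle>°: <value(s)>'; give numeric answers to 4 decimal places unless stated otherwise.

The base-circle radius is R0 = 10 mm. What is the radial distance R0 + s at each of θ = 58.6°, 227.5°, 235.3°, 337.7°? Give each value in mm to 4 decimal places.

seg 1 [0°–39.1°] cycloidal, h=15: full span → s += 15 → s = 15.0000
seg 2 [39.1°–67.2°] cycloidal, h=29: θ=58.6° here. β=19.5, B=28.1. 29·(0.6940 − sin(2π·0.6940)/(2π)) = 24.4568 → s = 39.4568
seg 2 [39.1°–67.2°] cycloidal, h=29: full span → s += 29 → s = 44.0000
seg 3 [67.2°–125.7°] simple-harmonic, h=11: full span → s += 11 → s = 55.0000
seg 4 [125.7°–219.5°] dwell: s stays 55.0000
seg 5 [219.5°–246.1°] uniform, h=-11: θ=227.5° here. β=8, B=26.6. -11·8/26.6 = -3.3083 → s = 51.6917
seg 5 [219.5°–246.1°] uniform, h=-11: θ=235.3° here. β=15.8, B=26.6. -11·15.8/26.6 = -6.5338 → s = 48.4662
seg 5 [219.5°–246.1°] uniform, h=-11: full span → s += -11 → s = 44.0000
seg 6 [246.1°–360°] uniform, h=-44: θ=337.7° here. β=91.6, B=113.9. -44·91.6/113.9 = -35.3854 → s = 8.6146
θ=58.6°: R = R0 + s = 10 + 39.4568 = 49.4568
θ=227.5°: R = R0 + s = 10 + 51.6917 = 61.6917
θ=235.3°: R = R0 + s = 10 + 48.4662 = 58.4662
θ=337.7°: R = R0 + s = 10 + 8.6146 = 18.6146

θ=58.6°: 49.4568
θ=227.5°: 61.6917
θ=235.3°: 58.4662
θ=337.7°: 18.6146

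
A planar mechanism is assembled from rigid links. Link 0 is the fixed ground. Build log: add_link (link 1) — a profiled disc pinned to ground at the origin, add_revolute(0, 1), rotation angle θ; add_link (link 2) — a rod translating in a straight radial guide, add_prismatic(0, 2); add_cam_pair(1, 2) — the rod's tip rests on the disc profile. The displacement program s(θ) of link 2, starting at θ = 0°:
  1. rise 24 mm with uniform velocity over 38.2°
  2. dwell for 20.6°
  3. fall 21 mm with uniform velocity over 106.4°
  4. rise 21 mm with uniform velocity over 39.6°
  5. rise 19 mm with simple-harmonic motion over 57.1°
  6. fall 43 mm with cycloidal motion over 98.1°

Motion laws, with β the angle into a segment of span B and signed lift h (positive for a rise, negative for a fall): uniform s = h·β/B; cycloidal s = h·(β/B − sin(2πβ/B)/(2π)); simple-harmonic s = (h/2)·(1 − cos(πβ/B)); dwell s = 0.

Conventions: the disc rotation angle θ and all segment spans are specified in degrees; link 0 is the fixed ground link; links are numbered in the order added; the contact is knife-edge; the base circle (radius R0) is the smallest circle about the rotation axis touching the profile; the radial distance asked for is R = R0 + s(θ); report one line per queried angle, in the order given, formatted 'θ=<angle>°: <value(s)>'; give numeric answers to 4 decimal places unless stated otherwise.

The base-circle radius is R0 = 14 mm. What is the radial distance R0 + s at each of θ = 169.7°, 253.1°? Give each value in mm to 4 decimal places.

seg 1 [0°–38.2°] uniform, h=24: full span → s += 24 → s = 24.0000
seg 2 [38.2°–58.8°] dwell: s stays 24.0000
seg 3 [58.8°–165.2°] uniform, h=-21: full span → s += -21 → s = 3.0000
seg 4 [165.2°–204.8°] uniform, h=21: θ=169.7° here. β=4.5, B=39.6. 21·4.5/39.6 = 2.3864 → s = 5.3864
seg 4 [165.2°–204.8°] uniform, h=21: full span → s += 21 → s = 24.0000
seg 5 [204.8°–261.9°] simple-harmonic, h=19: θ=253.1° here. β=48.3, B=57.1. 19/2·(1 − cos(π·0.8459)) = 17.9081 → s = 41.9081
θ=169.7°: R = R0 + s = 14 + 5.3864 = 19.3864
θ=253.1°: R = R0 + s = 14 + 41.9081 = 55.9081

θ=169.7°: 19.3864
θ=253.1°: 55.9081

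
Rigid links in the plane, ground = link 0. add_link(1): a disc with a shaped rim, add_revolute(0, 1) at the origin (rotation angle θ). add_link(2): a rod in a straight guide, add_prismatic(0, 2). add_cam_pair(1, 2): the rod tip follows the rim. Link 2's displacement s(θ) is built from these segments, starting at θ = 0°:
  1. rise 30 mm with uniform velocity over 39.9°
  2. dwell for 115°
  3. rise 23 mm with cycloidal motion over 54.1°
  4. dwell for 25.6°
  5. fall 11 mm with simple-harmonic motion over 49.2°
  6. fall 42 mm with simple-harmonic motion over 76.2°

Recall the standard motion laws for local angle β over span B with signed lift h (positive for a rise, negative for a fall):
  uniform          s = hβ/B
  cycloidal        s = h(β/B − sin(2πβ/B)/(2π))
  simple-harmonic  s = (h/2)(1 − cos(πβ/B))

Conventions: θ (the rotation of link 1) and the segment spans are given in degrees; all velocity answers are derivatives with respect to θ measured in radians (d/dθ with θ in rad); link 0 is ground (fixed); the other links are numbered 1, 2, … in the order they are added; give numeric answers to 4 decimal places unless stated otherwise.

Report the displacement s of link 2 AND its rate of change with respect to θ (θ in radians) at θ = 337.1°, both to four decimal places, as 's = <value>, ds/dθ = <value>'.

segment 1 (0° to 39.9°, uniform, h = 30) is passed completely: s = 0.0000 + (30) = 30.0000
segment 2 (39.9° to 154.9°, dwell): s unchanged at 30.0000
segment 3 (154.9° to 209°, cycloidal, h = 23) is passed completely: s = 30.0000 + (23) = 53.0000
segment 4 (209° to 234.6°, dwell): s unchanged at 53.0000
segment 5 (234.6° to 283.8°, simple-harmonic, h = -11) is passed completely: s = 53.0000 + (-11) = 42.0000
θ = 337.1° falls in segment 6 (283.8° to 360°, simple-harmonic, h = -42): β = 337.1 − 283.8 = 53.3°, B = 76.2°; Δs = -42/2·(1 − cos(π·0.6995)) = -33.3155; s = 42.0000 − 33.3155 = 8.6845
velocity in seg [283.8°–360°] (simple-harmonic), θ in radians: β = 53.3° = 0.9303 rad, B = 76.2° = 1.3299 rad; ds/dθ = (πh/(2B)) sin(πβ/B) = (π·(-42)/(2·1.3299)) sin(π·0.6995) = -40.180370 mm/rad

s = 8.6845, ds/dθ = -40.1804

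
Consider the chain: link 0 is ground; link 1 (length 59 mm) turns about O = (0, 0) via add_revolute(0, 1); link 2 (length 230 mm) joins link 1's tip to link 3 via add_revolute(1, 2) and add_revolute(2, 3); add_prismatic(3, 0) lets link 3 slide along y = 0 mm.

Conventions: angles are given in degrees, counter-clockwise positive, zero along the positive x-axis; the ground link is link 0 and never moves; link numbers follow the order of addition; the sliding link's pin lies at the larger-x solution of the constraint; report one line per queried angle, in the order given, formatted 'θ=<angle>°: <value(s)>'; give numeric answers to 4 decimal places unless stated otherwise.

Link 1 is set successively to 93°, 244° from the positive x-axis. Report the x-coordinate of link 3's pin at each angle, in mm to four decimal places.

geometry: r = 59 mm, L = 230 mm, e = 0 mm
θ=93°: crank pin P = (r cos θ, r sin θ) = (-3.087821, 58.919143)
θ=93°: h = r sin θ − e = 58.919143 − 0 = 58.919143
θ=93°: x = r cos θ + √(L² − h²) = -3.087821 + 222.325290 = 219.237469
θ=244°: crank pin P = (r cos θ, r sin θ) = (-25.863898, -53.028849)
θ=244°: h = r sin θ − e = -53.028849 − 0 = -53.028849
θ=244°: x = r cos θ + √(L² − h²) = -25.863898 + 223.803354 = 197.939456

θ=93°: 219.2375
θ=244°: 197.9395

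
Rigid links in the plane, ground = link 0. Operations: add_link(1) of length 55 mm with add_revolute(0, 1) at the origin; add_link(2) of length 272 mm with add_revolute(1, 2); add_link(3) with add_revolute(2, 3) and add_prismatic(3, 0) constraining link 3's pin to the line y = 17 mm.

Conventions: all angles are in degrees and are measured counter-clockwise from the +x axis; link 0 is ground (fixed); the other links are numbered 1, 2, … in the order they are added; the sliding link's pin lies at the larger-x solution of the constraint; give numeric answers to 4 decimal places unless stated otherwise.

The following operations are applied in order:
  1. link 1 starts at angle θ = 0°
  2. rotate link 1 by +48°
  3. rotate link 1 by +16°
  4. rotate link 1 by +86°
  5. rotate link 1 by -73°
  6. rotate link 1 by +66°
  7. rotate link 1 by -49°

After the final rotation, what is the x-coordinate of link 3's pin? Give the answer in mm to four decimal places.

geometry: r = 55 mm, L = 272 mm, e = 17 mm; θ starts at 0°
rotate link 1 by +48°: θ ← 0° +48° = 48°
rotate link 1 by +16°: θ ← 48° +16° = 64°
rotate link 1 by +86°: θ ← 64° +86° = 150°
rotate link 1 by -73°: θ ← 150° -73° = 77°
rotate link 1 by +66°: θ ← 77° +66° = 143°
rotate link 1 by -49°: θ ← 143° -49° = 94°
crank pin P = (r cos θ, r sin θ) = (-3.836606, 54.866023)
h = r sin θ − e = 54.866023 − 17 = 37.866023
x = r cos θ + √(L² − h²) = -3.836606 + 269.351377 = 265.514771

265.5148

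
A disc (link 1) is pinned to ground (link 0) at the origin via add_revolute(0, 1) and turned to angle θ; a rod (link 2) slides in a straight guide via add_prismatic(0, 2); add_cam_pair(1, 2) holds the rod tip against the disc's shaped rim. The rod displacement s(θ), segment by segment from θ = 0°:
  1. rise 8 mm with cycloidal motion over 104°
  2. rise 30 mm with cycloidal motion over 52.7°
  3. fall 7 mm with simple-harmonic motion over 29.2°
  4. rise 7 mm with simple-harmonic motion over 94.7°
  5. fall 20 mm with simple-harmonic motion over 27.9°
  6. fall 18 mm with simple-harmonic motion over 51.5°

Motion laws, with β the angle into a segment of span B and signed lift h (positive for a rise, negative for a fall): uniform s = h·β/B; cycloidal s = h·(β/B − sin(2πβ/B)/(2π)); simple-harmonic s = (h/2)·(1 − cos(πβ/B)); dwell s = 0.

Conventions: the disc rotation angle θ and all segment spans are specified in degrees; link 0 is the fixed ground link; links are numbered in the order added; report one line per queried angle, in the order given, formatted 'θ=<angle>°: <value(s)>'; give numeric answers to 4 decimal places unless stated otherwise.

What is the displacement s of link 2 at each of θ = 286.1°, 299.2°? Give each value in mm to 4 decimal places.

segment 1 (0° to 104°, cycloidal, h = 8) is passed completely: s = 0.0000 + (8) = 8.0000
segment 2 (104° to 156.7°, cycloidal, h = 30) is passed completely: s = 8.0000 + (30) = 38.0000
segment 3 (156.7° to 185.9°, simple-harmonic, h = -7) is passed completely: s = 38.0000 + (-7) = 31.0000
segment 4 (185.9° to 280.6°, simple-harmonic, h = 7) is passed completely: s = 31.0000 + (7) = 38.0000
θ = 286.1° falls in segment 5 (280.6° to 308.5°, simple-harmonic, h = -20): β = 286.1 − 280.6 = 5.5°, B = 27.9°; Δs = -20/2·(1 − cos(π·0.1971)) = -1.8572; s = 38.0000 − 1.8572 = 36.1428
θ = 299.2° falls in segment 5 (280.6° to 308.5°, simple-harmonic, h = -20): β = 299.2 − 280.6 = 18.6°, B = 27.9°; Δs = -20/2·(1 − cos(π·0.6667)) = -15.0000; s = 38.0000 − 15.0000 = 23.0000

θ=286.1°: 36.1428
θ=299.2°: 23.0000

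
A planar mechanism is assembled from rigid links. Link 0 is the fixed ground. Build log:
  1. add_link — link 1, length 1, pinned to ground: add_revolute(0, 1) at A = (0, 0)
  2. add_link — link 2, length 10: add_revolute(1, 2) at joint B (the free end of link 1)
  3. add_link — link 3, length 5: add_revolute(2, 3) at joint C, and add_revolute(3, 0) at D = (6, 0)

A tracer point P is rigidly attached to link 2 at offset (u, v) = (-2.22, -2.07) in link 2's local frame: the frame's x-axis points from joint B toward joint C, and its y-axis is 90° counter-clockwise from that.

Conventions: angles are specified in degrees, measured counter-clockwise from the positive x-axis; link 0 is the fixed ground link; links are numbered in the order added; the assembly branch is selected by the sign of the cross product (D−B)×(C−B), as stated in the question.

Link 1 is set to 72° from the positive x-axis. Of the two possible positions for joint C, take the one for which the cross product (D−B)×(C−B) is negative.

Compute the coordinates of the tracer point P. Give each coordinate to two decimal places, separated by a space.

A=(0,0), D=(6.00,0)
B = A + 1.00·(cos72°, sin72°) = (0.3090, 0.9511)
|BD| = 5.7699
circle(B,10.00) ∩ circle(D,5.00): a=9.3842, h=3.4550
  candidates: C₊=(10.1343,2.8120) cross=19.935; C₋=(8.9954,-4.0035) cross=-19.935
  branch - wants cross < 0 → take C=(8.9954,-4.0035) (cross=-19.935)
ex = (C−B)/|BC| = (0.8686,-0.4955); ey = (0.4955,0.8686)
P = B + -2.22·ex + -2.07·ey = (-2.6449,0.2529)

-2.64 0.25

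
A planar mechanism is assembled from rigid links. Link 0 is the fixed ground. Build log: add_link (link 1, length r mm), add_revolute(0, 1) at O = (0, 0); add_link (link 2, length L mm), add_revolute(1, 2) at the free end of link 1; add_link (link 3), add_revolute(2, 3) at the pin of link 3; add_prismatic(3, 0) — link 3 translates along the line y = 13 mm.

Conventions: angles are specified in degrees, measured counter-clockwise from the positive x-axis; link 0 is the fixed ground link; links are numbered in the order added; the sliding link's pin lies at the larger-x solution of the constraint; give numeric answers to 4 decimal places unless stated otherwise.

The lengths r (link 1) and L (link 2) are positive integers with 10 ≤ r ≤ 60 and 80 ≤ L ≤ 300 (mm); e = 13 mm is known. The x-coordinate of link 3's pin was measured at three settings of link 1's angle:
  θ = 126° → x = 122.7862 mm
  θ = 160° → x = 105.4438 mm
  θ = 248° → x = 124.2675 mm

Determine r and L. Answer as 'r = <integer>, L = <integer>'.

constraint per measurement: (x − r cos θ)² + (r sin θ − e)² = L²
subtracting the θ₁ and θ₂ equations cancels the r² and L² terms:
r = (x₁² − x₂²) / (2[(x₁cos θ₁ + e sin θ₁) − (x₂cos θ₂ + e sin θ₂)]) = 60.0000 → r = 60
L² = (x₁ − r cos θ₁)² + (r sin θ₁ − e)² = 26244.0145 → L = 162.0000 → L = 162
check at θ₃=248°: x = 124.2675 (printed 124.2675) ✓

r = 60, L = 162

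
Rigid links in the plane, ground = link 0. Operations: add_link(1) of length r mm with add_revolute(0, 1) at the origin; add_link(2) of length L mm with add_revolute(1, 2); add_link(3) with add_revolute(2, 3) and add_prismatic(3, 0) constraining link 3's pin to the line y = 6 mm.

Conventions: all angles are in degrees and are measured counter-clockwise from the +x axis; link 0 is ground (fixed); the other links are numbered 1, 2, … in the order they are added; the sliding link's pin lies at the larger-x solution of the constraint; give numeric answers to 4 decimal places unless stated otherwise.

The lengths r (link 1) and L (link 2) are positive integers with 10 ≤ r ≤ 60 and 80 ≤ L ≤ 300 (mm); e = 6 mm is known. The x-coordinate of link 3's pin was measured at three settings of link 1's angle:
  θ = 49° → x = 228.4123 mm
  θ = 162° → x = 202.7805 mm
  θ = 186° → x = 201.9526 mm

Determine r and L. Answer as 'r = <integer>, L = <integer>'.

constraint per measurement: (x − r cos θ)² + (r sin θ − e)² = L²
subtracting the θ₁ and θ₂ equations cancels the r² and L² terms:
r = (x₁² − x₂²) / (2[(x₁cos θ₁ + e sin θ₁) − (x₂cos θ₂ + e sin θ₂)]) = 16.0000 → r = 16
L² = (x₁ − r cos θ₁)² + (r sin θ₁ − e)² = 47524.0121 → L = 218.0000 → L = 218
check at θ₃=186°: x = 201.9526 (printed 201.9526) ✓

r = 16, L = 218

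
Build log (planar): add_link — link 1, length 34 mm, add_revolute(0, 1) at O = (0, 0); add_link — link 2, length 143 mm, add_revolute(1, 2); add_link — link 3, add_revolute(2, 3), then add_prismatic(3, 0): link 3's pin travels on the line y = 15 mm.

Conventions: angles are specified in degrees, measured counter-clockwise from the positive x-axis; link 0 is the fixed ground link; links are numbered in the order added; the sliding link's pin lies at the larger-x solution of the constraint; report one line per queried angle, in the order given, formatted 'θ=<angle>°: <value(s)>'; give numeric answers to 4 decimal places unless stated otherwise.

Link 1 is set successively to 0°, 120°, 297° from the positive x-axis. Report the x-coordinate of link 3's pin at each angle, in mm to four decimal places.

geometry: r = 34 mm, L = 143 mm, e = 15 mm
θ=0°: crank pin P = (r cos θ, r sin θ) = (34.000000, 0.000000)
θ=0°: h = r sin θ − e = 0.000000 − 15 = -15.000000
θ=0°: x = r cos θ + √(L² − h²) = 34.000000 + 142.211111 = 176.211111
θ=120°: crank pin P = (r cos θ, r sin θ) = (-17.000000, 29.444864)
θ=120°: h = r sin θ − e = 29.444864 − 15 = 14.444864
θ=120°: x = r cos θ + √(L² − h²) = -17.000000 + 142.268570 = 125.268570
θ=297°: crank pin P = (r cos θ, r sin θ) = (15.435677, -30.294222)
θ=297°: h = r sin θ − e = -30.294222 − 15 = -45.294222
θ=297°: x = r cos θ + √(L² − h²) = 15.435677 + 135.637139 = 151.072816

θ=0°: 176.2111
θ=120°: 125.2686
θ=297°: 151.0728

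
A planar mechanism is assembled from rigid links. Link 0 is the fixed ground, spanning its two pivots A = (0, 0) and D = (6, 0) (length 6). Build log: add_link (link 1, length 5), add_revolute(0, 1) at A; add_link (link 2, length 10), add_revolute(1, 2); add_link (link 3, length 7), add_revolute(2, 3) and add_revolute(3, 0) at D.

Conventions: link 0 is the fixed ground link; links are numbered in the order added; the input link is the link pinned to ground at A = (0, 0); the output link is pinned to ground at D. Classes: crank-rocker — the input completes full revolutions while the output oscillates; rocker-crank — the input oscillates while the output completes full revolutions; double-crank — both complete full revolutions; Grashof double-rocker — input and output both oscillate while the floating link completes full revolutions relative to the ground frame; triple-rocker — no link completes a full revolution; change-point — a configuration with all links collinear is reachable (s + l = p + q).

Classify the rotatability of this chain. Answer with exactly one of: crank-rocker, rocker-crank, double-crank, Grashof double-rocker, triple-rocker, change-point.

lengths: ground=6, input=5, coupler=10, output=7
sorted: s=5 (shortest), l=10 (longest), p+q=13
s + l = 15 vs p + q = 13
s + l > p + q → non-Grashof → no link fully rotates → triple-rocker

triple-rocker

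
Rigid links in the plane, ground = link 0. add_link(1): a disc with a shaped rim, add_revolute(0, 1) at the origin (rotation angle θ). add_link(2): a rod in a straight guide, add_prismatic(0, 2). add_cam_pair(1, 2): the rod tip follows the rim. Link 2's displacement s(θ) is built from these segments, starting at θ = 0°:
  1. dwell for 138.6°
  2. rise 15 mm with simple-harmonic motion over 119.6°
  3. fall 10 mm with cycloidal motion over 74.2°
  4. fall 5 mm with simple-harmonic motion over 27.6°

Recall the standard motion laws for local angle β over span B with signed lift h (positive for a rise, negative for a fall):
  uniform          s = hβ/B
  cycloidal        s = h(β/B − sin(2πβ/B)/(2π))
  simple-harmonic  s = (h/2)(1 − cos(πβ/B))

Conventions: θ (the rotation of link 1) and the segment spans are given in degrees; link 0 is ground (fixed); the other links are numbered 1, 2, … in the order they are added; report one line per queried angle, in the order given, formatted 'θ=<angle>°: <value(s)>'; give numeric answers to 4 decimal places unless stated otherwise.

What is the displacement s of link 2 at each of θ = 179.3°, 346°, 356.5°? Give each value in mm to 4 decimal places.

segment 1 (0° to 138.6°, dwell): s unchanged at 0.0000
θ = 179.3° falls in segment 2 (138.6° to 258.2°, simple-harmonic, h = 15): β = 179.3 − 138.6 = 40.7°, B = 119.6°; Δs = 15/2·(1 − cos(π·0.3403)) = 3.8931; s = 0.0000 + 3.8931 = 3.8931
segment 2 (138.6° to 258.2°, simple-harmonic, h = 15) is passed completely: s = 0.0000 + (15) = 15.0000
segment 3 (258.2° to 332.4°, cycloidal, h = -10) is passed completely: s = 15.0000 + (-10) = 5.0000
θ = 346° falls in segment 4 (332.4° to 360°, simple-harmonic, h = -5): β = 346 − 332.4 = 13.6°, B = 27.6°; Δs = -5/2·(1 − cos(π·0.4928)) = -2.4431; s = 5.0000 − 2.4431 = 2.5569
θ = 356.5° falls in segment 4 (332.4° to 360°, simple-harmonic, h = -5): β = 356.5 − 332.4 = 24.1°, B = 27.6°; Δs = -5/2·(1 − cos(π·0.8732)) = -4.8042; s = 5.0000 − 4.8042 = 0.1958

θ=179.3°: 3.8931
θ=346°: 2.5569
θ=356.5°: 0.1958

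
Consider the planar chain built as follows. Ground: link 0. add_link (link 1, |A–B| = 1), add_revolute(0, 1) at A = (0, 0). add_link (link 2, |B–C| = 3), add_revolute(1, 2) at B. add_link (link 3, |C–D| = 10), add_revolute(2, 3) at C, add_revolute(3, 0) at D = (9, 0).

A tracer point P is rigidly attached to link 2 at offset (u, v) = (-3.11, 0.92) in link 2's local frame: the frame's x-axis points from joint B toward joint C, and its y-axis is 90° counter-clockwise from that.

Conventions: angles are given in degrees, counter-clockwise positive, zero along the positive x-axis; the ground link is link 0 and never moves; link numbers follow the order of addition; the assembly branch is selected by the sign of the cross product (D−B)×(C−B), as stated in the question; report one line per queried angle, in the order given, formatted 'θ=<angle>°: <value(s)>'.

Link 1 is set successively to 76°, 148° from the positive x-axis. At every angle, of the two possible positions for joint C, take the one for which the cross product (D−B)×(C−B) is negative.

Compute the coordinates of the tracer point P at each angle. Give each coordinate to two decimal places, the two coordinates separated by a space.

A=(0,0), D=(9.00,0)
θ=76°: B = A + 1.00·(cos76°, sin76°) = (0.2419, 0.9703)
θ=76°: |BD| = 8.8117
θ=76°: circle(B,3.00) ∩ circle(D,10.00): a=-0.7578, h=2.9027
θ=76°:   candidates: C₊=(-0.1916,3.9388) cross=25.578; C₋=(-0.8309,-1.8313) cross=-25.578
θ=76°:   branch - wants cross < 0 → take C=(-0.8309,-1.8313) (cross=-25.578)
θ=76°: ex = (C−B)/|BC| = (-0.3576,-0.9339); ey = (0.9339,-0.3576)
θ=76°: P = B + -3.11·ex + 0.92·ey = (2.2132,3.5457)
θ=148°: B = A + 1.00·(cos148°, sin148°) = (-0.8480, 0.5299)
θ=148°: |BD| = 9.8623
θ=148°: circle(B,3.00) ∩ circle(D,10.00): a=0.3176, h=2.9831
θ=148°:   candidates: C₊=(-0.3706,3.4917) cross=29.421; C₋=(-0.6912,-2.4660) cross=-29.421
θ=148°:   branch - wants cross < 0 → take C=(-0.6912,-2.4660) (cross=-29.421)
θ=148°: ex = (C−B)/|BC| = (0.0523,-0.9986); ey = (0.9986,0.0523)
θ=148°: P = B + -3.11·ex + 0.92·ey = (-0.0919,3.6838)

θ=76°: 2.21 3.55
θ=148°: -0.09 3.68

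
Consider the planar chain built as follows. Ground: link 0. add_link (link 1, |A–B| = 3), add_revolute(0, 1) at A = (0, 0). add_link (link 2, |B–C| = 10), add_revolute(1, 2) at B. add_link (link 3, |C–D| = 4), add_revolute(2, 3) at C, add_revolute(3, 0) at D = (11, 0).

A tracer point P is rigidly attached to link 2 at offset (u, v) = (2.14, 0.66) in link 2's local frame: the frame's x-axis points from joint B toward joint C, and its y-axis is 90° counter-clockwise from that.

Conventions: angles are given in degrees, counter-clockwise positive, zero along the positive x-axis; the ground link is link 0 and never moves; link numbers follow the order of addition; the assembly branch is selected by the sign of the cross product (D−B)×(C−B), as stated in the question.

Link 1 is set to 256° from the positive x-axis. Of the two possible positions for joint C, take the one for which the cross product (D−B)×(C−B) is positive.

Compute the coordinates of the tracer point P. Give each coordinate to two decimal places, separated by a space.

A=(0,0), D=(11.00,0)
B = A + 3.00·(cos256°, sin256°) = (-0.7258, -2.9109)
|BD| = 12.0817
circle(B,10.00) ∩ circle(D,4.00): a=9.5172, h=3.0697
  candidates: C₊=(7.7714,2.3614) cross=37.088; C₋=(9.2507,-3.5972) cross=-37.088
  branch + wants cross > 0 → take C=(7.7714,2.3614) (cross=37.088)
ex = (C−B)/|BC| = (0.8497,0.5272); ey = (-0.5272,0.8497)
P = B + 2.14·ex + 0.66·ey = (0.7447,-1.2218)

0.74 -1.22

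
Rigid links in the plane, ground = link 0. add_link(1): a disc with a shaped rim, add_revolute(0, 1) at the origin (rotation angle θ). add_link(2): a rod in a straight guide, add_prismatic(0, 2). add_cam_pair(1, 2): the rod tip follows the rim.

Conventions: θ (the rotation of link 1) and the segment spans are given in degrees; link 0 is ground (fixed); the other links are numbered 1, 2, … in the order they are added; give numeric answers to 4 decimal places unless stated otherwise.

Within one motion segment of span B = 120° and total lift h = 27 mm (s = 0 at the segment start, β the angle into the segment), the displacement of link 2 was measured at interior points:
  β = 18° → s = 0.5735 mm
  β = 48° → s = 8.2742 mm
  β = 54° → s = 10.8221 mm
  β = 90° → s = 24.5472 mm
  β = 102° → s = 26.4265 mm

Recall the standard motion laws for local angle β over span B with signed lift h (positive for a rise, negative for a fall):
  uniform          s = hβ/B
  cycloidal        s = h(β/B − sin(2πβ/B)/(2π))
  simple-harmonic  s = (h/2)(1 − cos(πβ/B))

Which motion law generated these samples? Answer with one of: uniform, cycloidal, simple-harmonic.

candidates at β/B = r: uniform s = h·r (linear in β); cycloidal s = h·(r − sin(2πr)/(2π)); simple-harmonic s = (h/2)(1 − cos(πr))
β=18°: printed 0.5735 | uniform 4.0500, cycloidal 0.5735, simple-harmonic 1.4714
β=48°: printed 8.2742 | uniform 10.8000, cycloidal 8.2742, simple-harmonic 9.3283
β=54°: printed 10.8221 | uniform 12.1500, cycloidal 10.8221, simple-harmonic 11.3881
β=90°: printed 24.5472 | uniform 20.2500, cycloidal 24.5472, simple-harmonic 23.0459
β=102°: printed 26.4265 | uniform 22.9500, cycloidal 26.4265, simple-harmonic 25.5286
only one law matches every sample → cycloidal

cycloidal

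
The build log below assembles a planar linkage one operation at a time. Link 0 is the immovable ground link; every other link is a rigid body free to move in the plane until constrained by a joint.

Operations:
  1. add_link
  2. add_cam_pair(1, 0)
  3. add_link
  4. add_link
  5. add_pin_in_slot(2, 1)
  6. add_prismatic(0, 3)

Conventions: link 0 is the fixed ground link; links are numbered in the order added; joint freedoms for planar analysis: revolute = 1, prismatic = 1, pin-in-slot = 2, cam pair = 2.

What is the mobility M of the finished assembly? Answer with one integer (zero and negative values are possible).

link 0 = ground. State L|J1|J2 = 1|0|0
+link1  2|0|0
C(1,0) f=2→J2  2|0|1
+link2  3|0|1
+link3  4|0|1
PS(2,1) f=2→J2  4|0|2
P(0,3) f=1→J1  4|1|2
M = 3(4−1)−2·1−2 = 9−2−2 = 5

M = 5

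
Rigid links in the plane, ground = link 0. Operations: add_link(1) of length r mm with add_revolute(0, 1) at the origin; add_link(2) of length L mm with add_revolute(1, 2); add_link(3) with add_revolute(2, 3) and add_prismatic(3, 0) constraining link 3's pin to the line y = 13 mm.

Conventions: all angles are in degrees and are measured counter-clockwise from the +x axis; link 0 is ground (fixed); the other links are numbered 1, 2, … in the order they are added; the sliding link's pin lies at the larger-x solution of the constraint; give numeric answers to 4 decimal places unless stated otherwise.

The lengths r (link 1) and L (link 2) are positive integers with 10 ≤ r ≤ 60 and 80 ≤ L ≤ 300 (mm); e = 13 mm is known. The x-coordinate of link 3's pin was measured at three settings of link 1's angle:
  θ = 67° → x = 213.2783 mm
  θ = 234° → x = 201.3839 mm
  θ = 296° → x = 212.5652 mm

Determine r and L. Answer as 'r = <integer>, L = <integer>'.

constraint per measurement: (x − r cos θ)² + (r sin θ − e)² = L²
subtracting the θ₁ and θ₂ equations cancels the r² and L² terms:
r = (x₁² − x₂²) / (2[(x₁cos θ₁ + e sin θ₁) − (x₂cos θ₂ + e sin θ₂)]) = 11.0000 → r = 11
L² = (x₁ − r cos θ₁)² + (r sin θ₁ − e)² = 43681.0105 → L = 209.0000 → L = 209
check at θ₃=296°: x = 212.5652 (printed 212.5652) ✓

r = 11, L = 209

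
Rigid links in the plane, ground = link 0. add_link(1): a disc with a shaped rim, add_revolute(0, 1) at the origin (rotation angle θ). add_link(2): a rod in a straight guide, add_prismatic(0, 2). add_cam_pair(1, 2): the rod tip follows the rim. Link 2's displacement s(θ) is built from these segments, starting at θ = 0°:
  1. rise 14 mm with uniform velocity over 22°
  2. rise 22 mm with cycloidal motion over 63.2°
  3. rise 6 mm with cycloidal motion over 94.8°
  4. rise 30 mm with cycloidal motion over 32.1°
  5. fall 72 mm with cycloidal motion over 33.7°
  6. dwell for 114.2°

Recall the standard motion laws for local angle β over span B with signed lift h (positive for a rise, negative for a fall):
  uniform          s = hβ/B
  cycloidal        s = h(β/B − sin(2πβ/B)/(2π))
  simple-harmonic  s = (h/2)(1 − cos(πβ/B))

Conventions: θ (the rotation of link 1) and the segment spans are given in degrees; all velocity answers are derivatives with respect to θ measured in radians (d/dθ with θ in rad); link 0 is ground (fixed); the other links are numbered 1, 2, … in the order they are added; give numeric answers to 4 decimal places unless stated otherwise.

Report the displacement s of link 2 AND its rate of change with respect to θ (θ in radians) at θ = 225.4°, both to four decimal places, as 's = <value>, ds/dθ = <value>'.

segment 1 (0° to 22°, uniform, h = 14) is passed completely: s = 0.0000 + (14) = 14.0000
segment 2 (22° to 85.2°, cycloidal, h = 22) is passed completely: s = 14.0000 + (22) = 36.0000
segment 3 (85.2° to 180°, cycloidal, h = 6) is passed completely: s = 36.0000 + (6) = 42.0000
segment 4 (180° to 212.1°, cycloidal, h = 30) is passed completely: s = 42.0000 + (30) = 72.0000
θ = 225.4° falls in segment 5 (212.1° to 245.8°, cycloidal, h = -72): β = 225.4 − 212.1 = 13.3°, B = 33.7°; Δs = -72·(0.3947 − sin(2π·0.3947)/(2π)) = -21.3726; s = 72.0000 − 21.3726 = 50.6274
velocity in seg [212.1°–245.8°] (cycloidal), θ in radians: β = 13.3° = 0.2321 rad, B = 33.7° = 0.5882 rad; ds/dθ = (h/B)(1 − cos(2πβ/B)) = ((-72)/0.5882)(1 − cos(2π·0.3947)) = -218.975989 mm/rad

s = 50.6274, ds/dθ = -218.9760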